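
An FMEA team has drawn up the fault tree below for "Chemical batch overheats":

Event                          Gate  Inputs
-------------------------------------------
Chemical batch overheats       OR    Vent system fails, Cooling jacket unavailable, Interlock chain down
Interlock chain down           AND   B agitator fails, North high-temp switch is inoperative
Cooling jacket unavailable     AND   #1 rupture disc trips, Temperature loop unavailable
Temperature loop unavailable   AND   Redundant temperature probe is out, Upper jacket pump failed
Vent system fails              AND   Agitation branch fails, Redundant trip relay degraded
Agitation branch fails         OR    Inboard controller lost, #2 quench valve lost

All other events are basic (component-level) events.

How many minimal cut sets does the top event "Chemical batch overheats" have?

Agitation branch fails [OR]: union of children's cut sets → 2 cut set(s).
Vent system fails [AND]: one cut set from each child combined → 2 × 1 = 2 cut set(s).
Temperature loop unavailable [AND]: one cut set from each child combined → 1 × 1 = 1 cut set(s).
Cooling jacket unavailable [AND]: one cut set from each child combined → 1 × 1 = 1 cut set(s).
Interlock chain down [AND]: one cut set from each child combined → 1 × 1 = 1 cut set(s).
Chemical batch overheats [OR]: union of children's cut sets → 4 cut set(s).
Minimal cut sets: {Inboard controller lost, Redundant trip relay degraded}; {#2 quench valve lost, Redundant trip relay degraded}; {#1 rupture disc trips, Redundant temperature probe is out, Upper jacket pump failed}; {B agitator fails, North high-temp switch is inoperative}.

4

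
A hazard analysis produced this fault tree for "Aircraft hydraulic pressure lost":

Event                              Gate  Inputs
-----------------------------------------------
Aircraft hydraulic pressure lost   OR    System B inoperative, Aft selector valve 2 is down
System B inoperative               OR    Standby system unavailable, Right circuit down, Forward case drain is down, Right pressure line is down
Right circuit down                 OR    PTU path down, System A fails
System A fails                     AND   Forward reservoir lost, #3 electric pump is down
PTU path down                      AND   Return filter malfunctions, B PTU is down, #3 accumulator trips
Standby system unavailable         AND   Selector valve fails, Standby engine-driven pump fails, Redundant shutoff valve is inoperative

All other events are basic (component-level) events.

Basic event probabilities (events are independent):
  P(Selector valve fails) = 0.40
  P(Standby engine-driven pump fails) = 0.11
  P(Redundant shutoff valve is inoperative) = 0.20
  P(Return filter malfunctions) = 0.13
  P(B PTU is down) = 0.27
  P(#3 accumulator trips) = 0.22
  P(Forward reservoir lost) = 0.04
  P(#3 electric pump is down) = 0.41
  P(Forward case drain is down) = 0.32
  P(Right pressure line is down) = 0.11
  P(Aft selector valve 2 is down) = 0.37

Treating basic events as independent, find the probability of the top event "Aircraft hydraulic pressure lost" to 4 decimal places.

P(Standby system unavailable) [AND] = 0.40 × 0.11 × 0.20 = 0.008800
P(PTU path down) [AND] = 0.13 × 0.27 × 0.22 = 0.007722
P(System A fails) [AND] = 0.04 × 0.41 = 0.016400
P(Right circuit down) [OR] = 1 − (1−0.007722) × (1−0.016400) = 0.023995
P(System B inoperative) [OR] = 1 − (1−0.008800) × (1−0.023995) × (1−0.32) × (1−0.11) = 0.414520
P(Aircraft hydraulic pressure lost) [OR] = 1 − (1−0.414520) × (1−0.37) = 0.631148
Rounded to 4 decimal places: P(Aircraft hydraulic pressure lost) ≈ 0.6311.

0.6311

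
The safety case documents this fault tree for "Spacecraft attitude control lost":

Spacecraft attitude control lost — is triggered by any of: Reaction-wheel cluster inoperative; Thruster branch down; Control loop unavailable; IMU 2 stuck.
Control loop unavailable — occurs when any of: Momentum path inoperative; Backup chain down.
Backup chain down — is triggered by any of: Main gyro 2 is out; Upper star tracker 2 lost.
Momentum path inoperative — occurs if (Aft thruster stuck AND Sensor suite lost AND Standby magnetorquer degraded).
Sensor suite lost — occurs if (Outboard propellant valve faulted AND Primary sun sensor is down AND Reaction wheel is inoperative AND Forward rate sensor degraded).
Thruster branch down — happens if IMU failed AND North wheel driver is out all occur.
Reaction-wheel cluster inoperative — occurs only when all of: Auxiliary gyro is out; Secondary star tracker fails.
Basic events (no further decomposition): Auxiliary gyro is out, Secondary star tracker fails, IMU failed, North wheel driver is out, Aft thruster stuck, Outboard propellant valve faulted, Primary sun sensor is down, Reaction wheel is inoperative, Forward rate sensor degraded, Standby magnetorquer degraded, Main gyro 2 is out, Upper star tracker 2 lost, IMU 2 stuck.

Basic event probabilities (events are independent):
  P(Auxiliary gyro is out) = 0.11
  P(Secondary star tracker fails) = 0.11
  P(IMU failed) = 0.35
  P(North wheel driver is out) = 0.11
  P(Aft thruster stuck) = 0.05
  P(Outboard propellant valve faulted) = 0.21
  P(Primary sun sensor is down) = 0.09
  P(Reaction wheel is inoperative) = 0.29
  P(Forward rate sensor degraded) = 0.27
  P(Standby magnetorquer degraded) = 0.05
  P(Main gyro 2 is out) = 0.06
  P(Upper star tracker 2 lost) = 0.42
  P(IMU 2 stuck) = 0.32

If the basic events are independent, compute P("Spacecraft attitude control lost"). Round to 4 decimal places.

P(Reaction-wheel cluster inoperative) [AND] = 0.11 × 0.11 = 0.012100
P(Thruster branch down) [AND] = 0.35 × 0.11 = 0.038500
P(Sensor suite lost) [AND] = 0.21 × 0.09 × 0.29 × 0.27 = 0.001480
P(Momentum path inoperative) [AND] = 0.05 × 0.001480 × 0.05 = 0.000004
P(Backup chain down) [OR] = 1 − (1−0.06) × (1−0.42) = 0.454800
P(Control loop unavailable) [OR] = 1 − (1−0.000004) × (1−0.454800) = 0.454802
P(Spacecraft attitude control lost) [OR] = 1 − (1−0.012100) × (1−0.038500) × (1−0.454802) × (1−0.32) = 0.647852
Rounded to 4 decimal places: P(Spacecraft attitude control lost) ≈ 0.6479.

0.6479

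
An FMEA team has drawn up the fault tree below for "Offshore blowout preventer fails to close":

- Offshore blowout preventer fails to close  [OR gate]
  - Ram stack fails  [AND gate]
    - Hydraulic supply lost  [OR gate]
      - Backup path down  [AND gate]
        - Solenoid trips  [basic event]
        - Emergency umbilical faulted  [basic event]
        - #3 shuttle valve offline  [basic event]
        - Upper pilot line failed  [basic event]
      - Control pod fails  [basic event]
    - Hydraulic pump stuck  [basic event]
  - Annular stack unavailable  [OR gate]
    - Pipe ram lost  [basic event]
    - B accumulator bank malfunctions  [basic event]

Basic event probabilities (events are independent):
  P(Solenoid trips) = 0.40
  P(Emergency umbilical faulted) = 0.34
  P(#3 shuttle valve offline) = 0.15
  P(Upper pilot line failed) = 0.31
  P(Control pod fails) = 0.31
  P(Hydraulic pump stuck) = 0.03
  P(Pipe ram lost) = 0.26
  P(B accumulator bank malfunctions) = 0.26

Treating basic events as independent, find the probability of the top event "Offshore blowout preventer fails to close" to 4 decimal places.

P(Backup path down) [AND] = 0.40 × 0.34 × 0.15 × 0.31 = 0.006324
P(Hydraulic supply lost) [OR] = 1 − (1−0.006324) × (1−0.31) = 0.314364
P(Ram stack fails) [AND] = 0.314364 × 0.03 = 0.009431
P(Annular stack unavailable) [OR] = 1 − (1−0.26) × (1−0.26) = 0.452400
P(Offshore blowout preventer fails to close) [OR] = 1 − (1−0.009431) × (1−0.452400) = 0.457564
Rounded to 4 decimal places: P(Offshore blowout preventer fails to close) ≈ 0.4576.

0.4576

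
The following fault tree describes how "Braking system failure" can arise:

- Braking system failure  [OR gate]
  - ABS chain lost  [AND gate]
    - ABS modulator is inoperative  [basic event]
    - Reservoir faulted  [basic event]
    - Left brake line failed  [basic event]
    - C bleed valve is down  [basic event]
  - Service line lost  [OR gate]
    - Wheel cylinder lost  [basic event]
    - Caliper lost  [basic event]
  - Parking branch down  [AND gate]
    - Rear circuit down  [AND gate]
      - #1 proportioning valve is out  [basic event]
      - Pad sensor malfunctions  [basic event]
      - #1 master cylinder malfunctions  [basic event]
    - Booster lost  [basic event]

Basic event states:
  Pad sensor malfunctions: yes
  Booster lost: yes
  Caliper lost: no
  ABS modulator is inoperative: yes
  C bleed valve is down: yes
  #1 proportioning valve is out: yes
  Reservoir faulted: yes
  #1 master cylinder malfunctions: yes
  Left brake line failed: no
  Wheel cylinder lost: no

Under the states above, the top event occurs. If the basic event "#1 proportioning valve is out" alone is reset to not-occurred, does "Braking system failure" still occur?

Counterfactual: set "#1 proportioning valve is out" to not occurred.
ABS chain lost [AND]: ABS modulator is inoperative=occurs, Reservoir faulted=occurs, Left brake line failed=not, C bleed valve is down=occurs → not all inputs occur → does not occur.
Service line lost [OR]: Wheel cylinder lost=not, Caliper lost=not → no input occurs → does not occur.
Rear circuit down [AND]: #1 proportioning valve is out=not, Pad sensor malfunctions=occurs, #1 master cylinder malfunctions=occurs → not all inputs occur → does not occur.
Parking branch down [AND]: Rear circuit down=not, Booster lost=occurs → not all inputs occur → does not occur.
Braking system failure [OR]: ABS chain lost=not, Service line lost=not, Parking branch down=not → no input occurs → does not occur.

No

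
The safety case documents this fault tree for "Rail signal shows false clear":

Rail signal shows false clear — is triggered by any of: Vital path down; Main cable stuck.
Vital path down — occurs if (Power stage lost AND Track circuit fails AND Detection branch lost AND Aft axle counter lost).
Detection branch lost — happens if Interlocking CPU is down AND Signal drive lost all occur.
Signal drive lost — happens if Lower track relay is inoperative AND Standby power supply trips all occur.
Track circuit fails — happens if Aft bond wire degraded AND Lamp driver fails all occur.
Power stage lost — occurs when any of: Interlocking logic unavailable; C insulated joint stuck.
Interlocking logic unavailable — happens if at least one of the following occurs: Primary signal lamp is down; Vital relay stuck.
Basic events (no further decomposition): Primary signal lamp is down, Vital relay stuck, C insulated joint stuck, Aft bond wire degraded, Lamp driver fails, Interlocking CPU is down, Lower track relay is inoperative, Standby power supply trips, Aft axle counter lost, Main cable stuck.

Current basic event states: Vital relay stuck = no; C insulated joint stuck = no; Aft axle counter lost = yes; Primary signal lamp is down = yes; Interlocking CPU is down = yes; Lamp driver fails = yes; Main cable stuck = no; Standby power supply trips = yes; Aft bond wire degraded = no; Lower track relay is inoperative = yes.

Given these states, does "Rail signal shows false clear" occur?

Interlocking logic unavailable [OR]: Primary signal lamp is down=occurs, Vital relay stuck=not → at least one input occurs → occurs.
Power stage lost [OR]: Interlocking logic unavailable=occurs, C insulated joint stuck=not → at least one input occurs → occurs.
Track circuit fails [AND]: Aft bond wire degraded=not, Lamp driver fails=occurs → not all inputs occur → does not occur.
Signal drive lost [AND]: Lower track relay is inoperative=occurs, Standby power supply trips=occurs → all inputs occur → occurs.
Detection branch lost [AND]: Interlocking CPU is down=occurs, Signal drive lost=occurs → all inputs occur → occurs.
Vital path down [AND]: Power stage lost=occurs, Track circuit fails=not, Detection branch lost=occurs, Aft axle counter lost=occurs → not all inputs occur → does not occur.
Rail signal shows false clear [OR]: Vital path down=not, Main cable stuck=not → no input occurs → does not occur.

No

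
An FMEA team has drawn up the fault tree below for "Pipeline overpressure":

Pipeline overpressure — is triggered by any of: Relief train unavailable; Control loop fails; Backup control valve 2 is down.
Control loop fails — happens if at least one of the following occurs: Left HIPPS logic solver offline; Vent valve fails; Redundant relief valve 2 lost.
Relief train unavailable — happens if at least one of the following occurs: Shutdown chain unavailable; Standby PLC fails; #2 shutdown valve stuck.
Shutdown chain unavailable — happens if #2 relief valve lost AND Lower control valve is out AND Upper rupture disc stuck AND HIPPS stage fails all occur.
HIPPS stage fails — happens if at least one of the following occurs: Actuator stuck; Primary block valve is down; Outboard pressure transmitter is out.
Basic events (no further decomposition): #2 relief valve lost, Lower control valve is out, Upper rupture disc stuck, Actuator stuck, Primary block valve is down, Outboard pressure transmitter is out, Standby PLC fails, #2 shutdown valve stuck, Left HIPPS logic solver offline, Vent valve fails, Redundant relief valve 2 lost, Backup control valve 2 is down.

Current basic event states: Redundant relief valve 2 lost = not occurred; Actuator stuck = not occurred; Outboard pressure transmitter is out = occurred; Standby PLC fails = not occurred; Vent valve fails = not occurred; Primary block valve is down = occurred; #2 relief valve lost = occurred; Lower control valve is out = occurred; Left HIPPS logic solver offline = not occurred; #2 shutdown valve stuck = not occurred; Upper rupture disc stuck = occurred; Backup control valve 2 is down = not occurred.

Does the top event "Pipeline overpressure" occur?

HIPPS stage fails [OR]: Actuator stuck=not, Primary block valve is down=occurs, Outboard pressure transmitter is out=occurs → at least one input occurs → occurs.
Shutdown chain unavailable [AND]: #2 relief valve lost=occurs, Lower control valve is out=occurs, Upper rupture disc stuck=occurs, HIPPS stage fails=occurs → all inputs occur → occurs.
Relief train unavailable [OR]: Shutdown chain unavailable=occurs, Standby PLC fails=not, #2 shutdown valve stuck=not → at least one input occurs → occurs.
Control loop fails [OR]: Left HIPPS logic solver offline=not, Vent valve fails=not, Redundant relief valve 2 lost=not → no input occurs → does not occur.
Pipeline overpressure [OR]: Relief train unavailable=occurs, Control loop fails=not, Backup control valve 2 is down=not → at least one input occurs → occurs.

Yes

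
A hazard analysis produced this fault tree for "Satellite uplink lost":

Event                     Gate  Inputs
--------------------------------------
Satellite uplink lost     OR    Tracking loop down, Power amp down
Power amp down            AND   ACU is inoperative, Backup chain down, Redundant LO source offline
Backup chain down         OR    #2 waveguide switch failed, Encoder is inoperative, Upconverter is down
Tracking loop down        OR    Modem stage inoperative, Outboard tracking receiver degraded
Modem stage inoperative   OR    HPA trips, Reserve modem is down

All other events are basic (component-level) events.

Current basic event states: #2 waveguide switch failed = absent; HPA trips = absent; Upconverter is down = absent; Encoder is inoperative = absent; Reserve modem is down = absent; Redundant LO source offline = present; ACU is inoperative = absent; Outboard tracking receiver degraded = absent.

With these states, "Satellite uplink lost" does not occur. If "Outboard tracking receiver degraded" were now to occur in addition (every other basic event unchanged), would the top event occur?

Counterfactual: set "Outboard tracking receiver degraded" to occurred.
Modem stage inoperative [OR]: HPA trips=not, Reserve modem is down=not → no input occurs → does not occur.
Tracking loop down [OR]: Modem stage inoperative=not, Outboard tracking receiver degraded=occurs → at least one input occurs → occurs.
Backup chain down [OR]: #2 waveguide switch failed=not, Encoder is inoperative=not, Upconverter is down=not → no input occurs → does not occur.
Power amp down [AND]: ACU is inoperative=not, Backup chain down=not, Redundant LO source offline=occurs → not all inputs occur → does not occur.
Satellite uplink lost [OR]: Tracking loop down=occurs, Power amp down=not → at least one input occurs → occurs.

Yes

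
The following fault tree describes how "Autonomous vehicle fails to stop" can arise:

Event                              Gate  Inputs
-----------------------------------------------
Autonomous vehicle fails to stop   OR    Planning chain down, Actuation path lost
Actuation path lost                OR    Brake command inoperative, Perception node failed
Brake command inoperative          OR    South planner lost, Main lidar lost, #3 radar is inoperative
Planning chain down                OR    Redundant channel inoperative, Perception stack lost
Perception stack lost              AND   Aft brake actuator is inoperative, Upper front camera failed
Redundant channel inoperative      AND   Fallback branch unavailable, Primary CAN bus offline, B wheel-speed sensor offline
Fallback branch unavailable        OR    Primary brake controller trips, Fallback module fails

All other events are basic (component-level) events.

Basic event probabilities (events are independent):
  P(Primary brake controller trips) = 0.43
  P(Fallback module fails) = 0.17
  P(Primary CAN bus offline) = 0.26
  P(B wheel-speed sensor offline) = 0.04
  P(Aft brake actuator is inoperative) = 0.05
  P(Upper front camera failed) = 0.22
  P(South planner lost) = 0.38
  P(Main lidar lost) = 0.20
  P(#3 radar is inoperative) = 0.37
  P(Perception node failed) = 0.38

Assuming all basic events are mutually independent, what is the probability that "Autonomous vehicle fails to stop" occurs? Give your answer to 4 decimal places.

P(Fallback branch unavailable) [OR] = 1 − (1−0.43) × (1−0.17) = 0.526900
P(Redundant channel inoperative) [AND] = 0.526900 × 0.26 × 0.04 = 0.005480
P(Perception stack lost) [AND] = 0.05 × 0.22 = 0.011000
P(Planning chain down) [OR] = 1 − (1−0.005480) × (1−0.011000) = 0.016420
P(Brake command inoperative) [OR] = 1 − (1−0.38) × (1−0.20) × (1−0.37) = 0.687520
P(Actuation path lost) [OR] = 1 − (1−0.687520) × (1−0.38) = 0.806262
P(Autonomous vehicle fails to stop) [OR] = 1 − (1−0.016420) × (1−0.806262) = 0.809443
Rounded to 4 decimal places: P(Autonomous vehicle fails to stop) ≈ 0.8094.

0.8094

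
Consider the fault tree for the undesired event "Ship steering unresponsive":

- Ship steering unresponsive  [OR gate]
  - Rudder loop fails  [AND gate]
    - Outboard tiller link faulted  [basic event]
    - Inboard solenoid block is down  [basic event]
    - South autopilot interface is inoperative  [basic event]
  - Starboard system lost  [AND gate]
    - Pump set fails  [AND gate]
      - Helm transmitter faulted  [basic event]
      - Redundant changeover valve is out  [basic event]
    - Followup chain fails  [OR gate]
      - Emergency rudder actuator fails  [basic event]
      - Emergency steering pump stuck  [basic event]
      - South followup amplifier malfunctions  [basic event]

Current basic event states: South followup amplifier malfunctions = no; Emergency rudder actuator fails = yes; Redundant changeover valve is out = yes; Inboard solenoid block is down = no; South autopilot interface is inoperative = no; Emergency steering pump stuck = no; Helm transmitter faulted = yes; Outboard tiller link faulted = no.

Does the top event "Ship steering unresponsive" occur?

Yes

Rudder loop fails [AND]: Outboard tiller link faulted=not, Inboard solenoid block is down=not, South autopilot interface is inoperative=not → not all inputs occur → does not occur.
Pump set fails [AND]: Helm transmitter faulted=occurs, Redundant changeover valve is out=occurs → all inputs occur → occurs.
Followup chain fails [OR]: Emergency rudder actuator fails=occurs, Emergency steering pump stuck=not, South followup amplifier malfunctions=not → at least one input occurs → occurs.
Starboard system lost [AND]: Pump set fails=occurs, Followup chain fails=occurs → all inputs occur → occurs.
Ship steering unresponsive [OR]: Rudder loop fails=not, Starboard system lost=occurs → at least one input occurs → occurs.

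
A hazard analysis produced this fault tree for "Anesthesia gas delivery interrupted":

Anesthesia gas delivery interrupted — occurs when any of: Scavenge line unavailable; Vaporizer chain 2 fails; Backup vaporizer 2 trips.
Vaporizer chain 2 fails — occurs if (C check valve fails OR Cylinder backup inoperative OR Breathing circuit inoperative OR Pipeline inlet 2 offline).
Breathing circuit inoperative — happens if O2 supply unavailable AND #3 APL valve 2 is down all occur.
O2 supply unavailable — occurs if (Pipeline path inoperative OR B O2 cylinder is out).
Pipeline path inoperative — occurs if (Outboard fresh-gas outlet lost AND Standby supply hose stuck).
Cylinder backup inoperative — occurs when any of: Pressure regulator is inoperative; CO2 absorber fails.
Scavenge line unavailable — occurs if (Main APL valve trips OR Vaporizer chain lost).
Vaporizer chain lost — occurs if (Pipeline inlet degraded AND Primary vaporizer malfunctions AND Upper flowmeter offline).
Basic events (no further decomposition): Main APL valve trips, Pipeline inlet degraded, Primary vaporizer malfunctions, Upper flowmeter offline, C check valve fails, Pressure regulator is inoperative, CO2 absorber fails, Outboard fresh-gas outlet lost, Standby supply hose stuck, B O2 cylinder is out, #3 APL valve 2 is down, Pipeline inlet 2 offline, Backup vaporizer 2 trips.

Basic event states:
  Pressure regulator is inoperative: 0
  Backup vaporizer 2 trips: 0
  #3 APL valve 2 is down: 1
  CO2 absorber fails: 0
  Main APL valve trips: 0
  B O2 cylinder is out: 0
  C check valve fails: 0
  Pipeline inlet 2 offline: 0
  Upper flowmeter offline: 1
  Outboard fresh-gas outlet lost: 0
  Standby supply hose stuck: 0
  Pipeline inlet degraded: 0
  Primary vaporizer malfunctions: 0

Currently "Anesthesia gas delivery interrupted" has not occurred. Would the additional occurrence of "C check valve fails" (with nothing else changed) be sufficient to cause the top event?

Yes

Counterfactual: set "C check valve fails" to occurred.
Vaporizer chain lost [AND]: Pipeline inlet degraded=not, Primary vaporizer malfunctions=not, Upper flowmeter offline=occurs → not all inputs occur → does not occur.
Scavenge line unavailable [OR]: Main APL valve trips=not, Vaporizer chain lost=not → no input occurs → does not occur.
Cylinder backup inoperative [OR]: Pressure regulator is inoperative=not, CO2 absorber fails=not → no input occurs → does not occur.
Pipeline path inoperative [AND]: Outboard fresh-gas outlet lost=not, Standby supply hose stuck=not → not all inputs occur → does not occur.
O2 supply unavailable [OR]: Pipeline path inoperative=not, B O2 cylinder is out=not → no input occurs → does not occur.
Breathing circuit inoperative [AND]: O2 supply unavailable=not, #3 APL valve 2 is down=occurs → not all inputs occur → does not occur.
Vaporizer chain 2 fails [OR]: C check valve fails=occurs, Cylinder backup inoperative=not, Breathing circuit inoperative=not, Pipeline inlet 2 offline=not → at least one input occurs → occurs.
Anesthesia gas delivery interrupted [OR]: Scavenge line unavailable=not, Vaporizer chain 2 fails=occurs, Backup vaporizer 2 trips=not → at least one input occurs → occurs.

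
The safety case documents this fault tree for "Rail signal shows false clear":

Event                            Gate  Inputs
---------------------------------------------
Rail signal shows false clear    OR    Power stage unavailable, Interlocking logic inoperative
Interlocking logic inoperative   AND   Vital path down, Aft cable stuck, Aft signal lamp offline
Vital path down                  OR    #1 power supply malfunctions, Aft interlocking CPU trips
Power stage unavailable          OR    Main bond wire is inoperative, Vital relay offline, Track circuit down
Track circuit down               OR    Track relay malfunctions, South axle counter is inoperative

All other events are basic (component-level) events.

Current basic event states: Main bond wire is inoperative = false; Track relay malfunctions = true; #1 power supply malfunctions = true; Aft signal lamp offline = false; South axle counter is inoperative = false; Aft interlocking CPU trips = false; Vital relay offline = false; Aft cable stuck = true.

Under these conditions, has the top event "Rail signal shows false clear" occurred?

Track circuit down [OR]: Track relay malfunctions=occurs, South axle counter is inoperative=not → at least one input occurs → occurs.
Power stage unavailable [OR]: Main bond wire is inoperative=not, Vital relay offline=not, Track circuit down=occurs → at least one input occurs → occurs.
Vital path down [OR]: #1 power supply malfunctions=occurs, Aft interlocking CPU trips=not → at least one input occurs → occurs.
Interlocking logic inoperative [AND]: Vital path down=occurs, Aft cable stuck=occurs, Aft signal lamp offline=not → not all inputs occur → does not occur.
Rail signal shows false clear [OR]: Power stage unavailable=occurs, Interlocking logic inoperative=not → at least one input occurs → occurs.

Yes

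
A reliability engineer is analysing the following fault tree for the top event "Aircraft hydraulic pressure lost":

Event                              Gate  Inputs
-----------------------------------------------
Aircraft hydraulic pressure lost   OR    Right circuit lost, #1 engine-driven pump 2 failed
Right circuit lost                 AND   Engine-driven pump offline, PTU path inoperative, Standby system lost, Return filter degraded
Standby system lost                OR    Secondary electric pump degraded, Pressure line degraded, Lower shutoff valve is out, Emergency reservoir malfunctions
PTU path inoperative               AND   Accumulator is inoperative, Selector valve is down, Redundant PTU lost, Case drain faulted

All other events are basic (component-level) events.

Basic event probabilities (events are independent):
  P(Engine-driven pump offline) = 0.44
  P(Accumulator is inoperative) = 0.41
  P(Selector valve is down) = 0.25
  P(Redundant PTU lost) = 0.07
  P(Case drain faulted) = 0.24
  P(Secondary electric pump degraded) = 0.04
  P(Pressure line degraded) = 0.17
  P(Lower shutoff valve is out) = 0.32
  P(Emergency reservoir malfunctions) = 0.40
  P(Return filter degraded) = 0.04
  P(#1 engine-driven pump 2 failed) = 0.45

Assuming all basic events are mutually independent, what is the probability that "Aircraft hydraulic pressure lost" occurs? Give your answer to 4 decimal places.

P(PTU path inoperative) [AND] = 0.41 × 0.25 × 0.07 × 0.24 = 0.001722
P(Standby system lost) [OR] = 1 − (1−0.04) × (1−0.17) × (1−0.32) × (1−0.40) = 0.674906
P(Right circuit lost) [AND] = 0.44 × 0.001722 × 0.674906 × 0.04 = 0.000020
P(Aircraft hydraulic pressure lost) [OR] = 1 − (1−0.000020) × (1−0.45) = 0.450011
Rounded to 4 decimal places: P(Aircraft hydraulic pressure lost) ≈ 0.4500.

0.4500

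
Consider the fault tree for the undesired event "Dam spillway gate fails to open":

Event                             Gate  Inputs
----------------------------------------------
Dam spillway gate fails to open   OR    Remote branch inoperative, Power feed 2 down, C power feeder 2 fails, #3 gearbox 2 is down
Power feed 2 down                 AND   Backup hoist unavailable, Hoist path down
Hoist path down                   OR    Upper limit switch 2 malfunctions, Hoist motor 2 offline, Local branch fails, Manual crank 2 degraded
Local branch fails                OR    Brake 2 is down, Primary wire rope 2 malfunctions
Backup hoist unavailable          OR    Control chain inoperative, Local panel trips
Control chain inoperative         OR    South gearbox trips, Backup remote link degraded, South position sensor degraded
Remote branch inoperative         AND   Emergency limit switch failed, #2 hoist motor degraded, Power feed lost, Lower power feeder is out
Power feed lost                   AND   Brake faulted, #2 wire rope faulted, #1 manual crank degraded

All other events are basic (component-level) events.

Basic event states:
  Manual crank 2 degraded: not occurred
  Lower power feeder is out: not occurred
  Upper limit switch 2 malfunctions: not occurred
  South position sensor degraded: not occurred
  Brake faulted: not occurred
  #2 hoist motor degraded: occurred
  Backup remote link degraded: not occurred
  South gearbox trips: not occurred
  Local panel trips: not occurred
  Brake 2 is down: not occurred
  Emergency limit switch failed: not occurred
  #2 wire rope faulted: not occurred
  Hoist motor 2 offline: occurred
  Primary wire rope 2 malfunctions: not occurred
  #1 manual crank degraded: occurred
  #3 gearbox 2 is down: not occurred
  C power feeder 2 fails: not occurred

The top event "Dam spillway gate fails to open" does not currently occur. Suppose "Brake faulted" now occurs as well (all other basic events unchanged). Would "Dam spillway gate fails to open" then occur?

No

Counterfactual: set "Brake faulted" to occurred.
Power feed lost [AND]: Brake faulted=occurs, #2 wire rope faulted=not, #1 manual crank degraded=occurs → not all inputs occur → does not occur.
Remote branch inoperative [AND]: Emergency limit switch failed=not, #2 hoist motor degraded=occurs, Power feed lost=not, Lower power feeder is out=not → not all inputs occur → does not occur.
Control chain inoperative [OR]: South gearbox trips=not, Backup remote link degraded=not, South position sensor degraded=not → no input occurs → does not occur.
Backup hoist unavailable [OR]: Control chain inoperative=not, Local panel trips=not → no input occurs → does not occur.
Local branch fails [OR]: Brake 2 is down=not, Primary wire rope 2 malfunctions=not → no input occurs → does not occur.
Hoist path down [OR]: Upper limit switch 2 malfunctions=not, Hoist motor 2 offline=occurs, Local branch fails=not, Manual crank 2 degraded=not → at least one input occurs → occurs.
Power feed 2 down [AND]: Backup hoist unavailable=not, Hoist path down=occurs → not all inputs occur → does not occur.
Dam spillway gate fails to open [OR]: Remote branch inoperative=not, Power feed 2 down=not, C power feeder 2 fails=not, #3 gearbox 2 is down=not → no input occurs → does not occur.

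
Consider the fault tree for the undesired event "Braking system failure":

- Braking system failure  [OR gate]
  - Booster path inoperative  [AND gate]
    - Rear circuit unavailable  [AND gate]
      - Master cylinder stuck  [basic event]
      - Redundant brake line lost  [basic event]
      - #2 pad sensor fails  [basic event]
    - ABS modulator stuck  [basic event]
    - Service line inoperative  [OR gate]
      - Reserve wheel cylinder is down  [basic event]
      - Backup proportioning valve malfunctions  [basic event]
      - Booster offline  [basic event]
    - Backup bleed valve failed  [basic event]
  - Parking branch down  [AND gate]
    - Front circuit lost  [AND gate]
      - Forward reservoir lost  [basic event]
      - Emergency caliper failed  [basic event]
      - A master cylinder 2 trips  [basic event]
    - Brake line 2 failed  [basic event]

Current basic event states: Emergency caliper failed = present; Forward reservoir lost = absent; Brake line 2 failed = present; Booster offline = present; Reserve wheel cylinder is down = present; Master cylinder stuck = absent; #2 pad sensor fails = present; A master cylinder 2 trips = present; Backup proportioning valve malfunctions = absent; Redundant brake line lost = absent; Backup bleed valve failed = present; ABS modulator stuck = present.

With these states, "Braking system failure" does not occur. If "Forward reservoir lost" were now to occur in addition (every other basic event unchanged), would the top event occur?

Yes

Counterfactual: set "Forward reservoir lost" to occurred.
Rear circuit unavailable [AND]: Master cylinder stuck=not, Redundant brake line lost=not, #2 pad sensor fails=occurs → not all inputs occur → does not occur.
Service line inoperative [OR]: Reserve wheel cylinder is down=occurs, Backup proportioning valve malfunctions=not, Booster offline=occurs → at least one input occurs → occurs.
Booster path inoperative [AND]: Rear circuit unavailable=not, ABS modulator stuck=occurs, Service line inoperative=occurs, Backup bleed valve failed=occurs → not all inputs occur → does not occur.
Front circuit lost [AND]: Forward reservoir lost=occurs, Emergency caliper failed=occurs, A master cylinder 2 trips=occurs → all inputs occur → occurs.
Parking branch down [AND]: Front circuit lost=occurs, Brake line 2 failed=occurs → all inputs occur → occurs.
Braking system failure [OR]: Booster path inoperative=not, Parking branch down=occurs → at least one input occurs → occurs.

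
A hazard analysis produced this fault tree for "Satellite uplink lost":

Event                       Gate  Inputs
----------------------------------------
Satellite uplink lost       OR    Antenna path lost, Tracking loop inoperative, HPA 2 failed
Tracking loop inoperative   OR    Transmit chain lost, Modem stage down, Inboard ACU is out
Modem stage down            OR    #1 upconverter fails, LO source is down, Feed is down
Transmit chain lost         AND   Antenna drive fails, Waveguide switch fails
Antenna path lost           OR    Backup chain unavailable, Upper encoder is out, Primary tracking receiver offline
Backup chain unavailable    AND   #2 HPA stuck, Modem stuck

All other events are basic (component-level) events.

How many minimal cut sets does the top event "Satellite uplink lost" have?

9

Backup chain unavailable [AND]: one cut set from each child combined → 1 × 1 = 1 cut set(s).
Antenna path lost [OR]: union of children's cut sets → 3 cut set(s).
Transmit chain lost [AND]: one cut set from each child combined → 1 × 1 = 1 cut set(s).
Modem stage down [OR]: union of children's cut sets → 3 cut set(s).
Tracking loop inoperative [OR]: union of children's cut sets → 5 cut set(s).
Satellite uplink lost [OR]: union of children's cut sets → 9 cut set(s).
Minimal cut sets: {#2 HPA stuck, Modem stuck}; {Upper encoder is out}; {Primary tracking receiver offline}; {Antenna drive fails, Waveguide switch fails}; {#1 upconverter fails}; {LO source is down}; {Feed is down}; {Inboard ACU is out}; {HPA 2 failed}.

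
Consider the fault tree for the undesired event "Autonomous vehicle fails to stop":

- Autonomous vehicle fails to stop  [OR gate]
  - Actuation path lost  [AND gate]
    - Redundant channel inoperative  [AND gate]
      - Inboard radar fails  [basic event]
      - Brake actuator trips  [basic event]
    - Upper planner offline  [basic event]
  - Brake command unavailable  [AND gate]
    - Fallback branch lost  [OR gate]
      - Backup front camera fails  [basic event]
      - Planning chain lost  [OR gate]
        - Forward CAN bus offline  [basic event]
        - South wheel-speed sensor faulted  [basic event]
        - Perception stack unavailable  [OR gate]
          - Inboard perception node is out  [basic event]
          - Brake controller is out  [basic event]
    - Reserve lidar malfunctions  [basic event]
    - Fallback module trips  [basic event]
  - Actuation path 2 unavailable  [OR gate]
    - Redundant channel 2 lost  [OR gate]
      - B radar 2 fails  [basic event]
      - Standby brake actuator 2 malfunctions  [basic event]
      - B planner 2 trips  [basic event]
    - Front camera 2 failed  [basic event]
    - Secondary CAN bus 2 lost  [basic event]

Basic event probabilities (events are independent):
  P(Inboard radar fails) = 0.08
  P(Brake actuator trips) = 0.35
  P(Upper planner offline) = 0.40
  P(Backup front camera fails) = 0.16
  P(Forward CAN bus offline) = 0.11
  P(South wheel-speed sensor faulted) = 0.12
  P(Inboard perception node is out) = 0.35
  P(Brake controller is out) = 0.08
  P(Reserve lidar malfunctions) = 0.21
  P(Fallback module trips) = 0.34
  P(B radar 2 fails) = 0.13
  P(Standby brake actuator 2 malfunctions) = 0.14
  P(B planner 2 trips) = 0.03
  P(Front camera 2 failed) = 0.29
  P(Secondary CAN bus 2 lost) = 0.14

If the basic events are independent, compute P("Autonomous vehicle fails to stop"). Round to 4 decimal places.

P(Redundant channel inoperative) [AND] = 0.08 × 0.35 = 0.028000
P(Actuation path lost) [AND] = 0.028000 × 0.40 = 0.011200
P(Perception stack unavailable) [OR] = 1 − (1−0.35) × (1−0.08) = 0.402000
P(Planning chain lost) [OR] = 1 − (1−0.11) × (1−0.12) × (1−0.402000) = 0.531646
P(Fallback branch lost) [OR] = 1 − (1−0.16) × (1−0.531646) = 0.606583
P(Brake command unavailable) [AND] = 0.606583 × 0.21 × 0.34 = 0.043310
P(Redundant channel 2 lost) [OR] = 1 − (1−0.13) × (1−0.14) × (1−0.03) = 0.274246
P(Actuation path 2 unavailable) [OR] = 1 − (1−0.274246) × (1−0.29) × (1−0.14) = 0.556855
P(Autonomous vehicle fails to stop) [OR] = 1 − (1−0.011200) × (1−0.043310) × (1−0.556855) = 0.580796
Rounded to 4 decimal places: P(Autonomous vehicle fails to stop) ≈ 0.5808.

0.5808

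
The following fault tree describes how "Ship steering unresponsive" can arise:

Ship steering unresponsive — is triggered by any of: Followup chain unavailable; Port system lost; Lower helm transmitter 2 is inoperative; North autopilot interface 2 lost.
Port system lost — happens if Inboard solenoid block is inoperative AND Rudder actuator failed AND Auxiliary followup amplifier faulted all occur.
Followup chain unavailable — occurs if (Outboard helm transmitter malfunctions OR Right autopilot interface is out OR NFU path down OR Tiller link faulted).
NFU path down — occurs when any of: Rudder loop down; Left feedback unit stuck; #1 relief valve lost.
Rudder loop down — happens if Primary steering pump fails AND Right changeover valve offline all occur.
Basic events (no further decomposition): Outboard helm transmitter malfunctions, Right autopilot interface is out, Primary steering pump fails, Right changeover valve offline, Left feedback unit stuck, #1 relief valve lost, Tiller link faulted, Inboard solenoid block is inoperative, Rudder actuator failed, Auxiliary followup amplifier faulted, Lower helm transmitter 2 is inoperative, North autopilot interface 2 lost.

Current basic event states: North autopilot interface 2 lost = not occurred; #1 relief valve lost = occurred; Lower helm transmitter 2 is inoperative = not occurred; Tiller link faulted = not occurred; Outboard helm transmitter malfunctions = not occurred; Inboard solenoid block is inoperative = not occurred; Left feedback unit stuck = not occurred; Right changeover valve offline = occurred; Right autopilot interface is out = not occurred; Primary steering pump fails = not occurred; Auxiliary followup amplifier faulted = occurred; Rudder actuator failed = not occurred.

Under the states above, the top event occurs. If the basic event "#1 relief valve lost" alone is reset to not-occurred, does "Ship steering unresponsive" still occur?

Counterfactual: set "#1 relief valve lost" to not occurred.
Rudder loop down [AND]: Primary steering pump fails=not, Right changeover valve offline=occurs → not all inputs occur → does not occur.
NFU path down [OR]: Rudder loop down=not, Left feedback unit stuck=not, #1 relief valve lost=not → no input occurs → does not occur.
Followup chain unavailable [OR]: Outboard helm transmitter malfunctions=not, Right autopilot interface is out=not, NFU path down=not, Tiller link faulted=not → no input occurs → does not occur.
Port system lost [AND]: Inboard solenoid block is inoperative=not, Rudder actuator failed=not, Auxiliary followup amplifier faulted=occurs → not all inputs occur → does not occur.
Ship steering unresponsive [OR]: Followup chain unavailable=not, Port system lost=not, Lower helm transmitter 2 is inoperative=not, North autopilot interface 2 lost=not → no input occurs → does not occur.

No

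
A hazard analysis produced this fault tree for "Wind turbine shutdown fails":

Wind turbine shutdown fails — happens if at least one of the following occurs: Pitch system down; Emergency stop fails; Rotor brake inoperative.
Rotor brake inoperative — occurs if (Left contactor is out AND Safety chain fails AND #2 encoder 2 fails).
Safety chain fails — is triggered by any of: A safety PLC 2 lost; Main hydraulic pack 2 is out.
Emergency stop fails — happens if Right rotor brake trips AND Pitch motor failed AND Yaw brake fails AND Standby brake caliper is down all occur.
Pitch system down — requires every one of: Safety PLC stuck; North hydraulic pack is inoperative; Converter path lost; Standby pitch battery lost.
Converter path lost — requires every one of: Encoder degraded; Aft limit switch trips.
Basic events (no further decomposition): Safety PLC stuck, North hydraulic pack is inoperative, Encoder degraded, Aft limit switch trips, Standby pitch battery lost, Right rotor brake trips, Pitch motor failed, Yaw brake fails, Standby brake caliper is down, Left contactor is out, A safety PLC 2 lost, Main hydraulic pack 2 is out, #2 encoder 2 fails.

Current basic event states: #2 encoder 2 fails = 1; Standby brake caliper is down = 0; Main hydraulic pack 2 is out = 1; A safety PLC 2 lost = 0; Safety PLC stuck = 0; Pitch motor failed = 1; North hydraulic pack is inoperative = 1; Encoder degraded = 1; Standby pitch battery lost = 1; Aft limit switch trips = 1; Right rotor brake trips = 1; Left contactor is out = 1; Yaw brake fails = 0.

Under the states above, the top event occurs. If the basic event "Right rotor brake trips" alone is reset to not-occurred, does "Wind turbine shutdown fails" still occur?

Counterfactual: set "Right rotor brake trips" to not occurred.
Converter path lost [AND]: Encoder degraded=occurs, Aft limit switch trips=occurs → all inputs occur → occurs.
Pitch system down [AND]: Safety PLC stuck=not, North hydraulic pack is inoperative=occurs, Converter path lost=occurs, Standby pitch battery lost=occurs → not all inputs occur → does not occur.
Emergency stop fails [AND]: Right rotor brake trips=not, Pitch motor failed=occurs, Yaw brake fails=not, Standby brake caliper is down=not → not all inputs occur → does not occur.
Safety chain fails [OR]: A safety PLC 2 lost=not, Main hydraulic pack 2 is out=occurs → at least one input occurs → occurs.
Rotor brake inoperative [AND]: Left contactor is out=occurs, Safety chain fails=occurs, #2 encoder 2 fails=occurs → all inputs occur → occurs.
Wind turbine shutdown fails [OR]: Pitch system down=not, Emergency stop fails=not, Rotor brake inoperative=occurs → at least one input occurs → occurs.

Yes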